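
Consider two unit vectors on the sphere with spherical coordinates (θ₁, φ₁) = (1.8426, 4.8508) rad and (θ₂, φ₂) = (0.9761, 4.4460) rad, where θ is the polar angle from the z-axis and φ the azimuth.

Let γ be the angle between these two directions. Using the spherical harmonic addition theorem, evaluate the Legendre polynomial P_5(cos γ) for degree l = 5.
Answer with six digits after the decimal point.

-0.110375

Summing Y*_{l m}(θ₁,φ₁)·Y_{l m}(θ₂,φ₂) over m ∈ [−5, 5]; prefactor 4π/(2·5+1) = 1.142397:
  [-5]  conj(Y_{5,-5})(Ω₁) = (0.245655, -0.296400) ; Y_{5,-5}(Ω₂) = (-0.175841, 0.042817) ; Δ = (-0.030505, 0.062638)
  [-4]  conj(Y_{5,-4})(Ω₁) = (-0.288598, -0.178391) ; Y_{5,-4}(Ω₂) = (0.187361, 0.338732) ; Δ = (0.006355, -0.131181)
  [-3]  conj(Y_{5,-3})(Ω₁) = (0.043824, -0.099405) ; Y_{5,-3}(Ω₂) = (0.257183, -0.250197) ; Δ = (-0.013600, -0.036530)
  [-2]  conj(Y_{5,-2})(Ω₁) = (-0.318311, -0.090437) ; Y_{5,-2}(Ω₂) = (0.032736, 0.019303) ; Δ = (-0.008675, -0.009105)
  [-1]  conj(Y_{5,-1})(Ω₁) = (0.004258, -0.030567) ; Y_{5,-1}(Ω₂) = (0.092564, -0.339218) ; Δ = (-0.009975, -0.004274)
  [+0]  conj(Y_{5,0})(Ω₁) = (-0.322829, -0.000000) ; Y_{5,0}(Ω₂) = (-0.050128, 0.000000) ; Δ = (0.016183, 0.000000)
  [+1]  conj(Y_{5,1})(Ω₁) = (-0.004258, -0.030567) ; Y_{5,1}(Ω₂) = (-0.092564, -0.339218) ; Δ = (-0.009975, 0.004274)
  [+2]  conj(Y_{5,2})(Ω₁) = (-0.318311, 0.090437) ; Y_{5,2}(Ω₂) = (0.032736, -0.019303) ; Δ = (-0.008675, 0.009105)
  [+3]  conj(Y_{5,3})(Ω₁) = (-0.043824, -0.099405) ; Y_{5,3}(Ω₂) = (-0.257183, -0.250197) ; Δ = (-0.013600, 0.036530)
  [+4]  conj(Y_{5,4})(Ω₁) = (-0.288598, 0.178391) ; Y_{5,4}(Ω₂) = (0.187361, -0.338732) ; Δ = (0.006355, 0.131181)
  [+5]  conj(Y_{5,5})(Ω₁) = (-0.245655, -0.296400) ; Y_{5,5}(Ω₂) = (0.175841, 0.042817) ; Δ = (-0.030505, -0.062638)
Σ over m = (-0.096617, 0.000000); ×(4π/11) → (-0.110375, 0.000000). Real part: -0.110375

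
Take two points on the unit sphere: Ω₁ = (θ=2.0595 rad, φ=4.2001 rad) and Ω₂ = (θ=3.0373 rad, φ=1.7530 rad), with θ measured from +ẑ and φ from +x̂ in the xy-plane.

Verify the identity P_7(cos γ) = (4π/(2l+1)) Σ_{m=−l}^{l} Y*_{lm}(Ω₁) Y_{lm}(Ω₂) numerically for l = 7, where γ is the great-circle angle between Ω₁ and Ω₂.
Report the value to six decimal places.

-0.023761

Term-by-term m-sum for l=7 (normalisation 4π/15 = 0.837758):
  m=-7: Y*=-0.08994 - 0.18886j  Y=0.00000 + 0.00000j  product -0.00000 - 0.00000j
  m=-6: Y*=-0.41522 - 0.02822j  Y=0.00000 - 0.00000j  product -0.00000 + 0.00000j
  m=-5: Y*=-0.20133 + 0.30719j  Y=-0.00004 - 0.00003j  product 0.00002 - 0.00001j
  m=-4: Y*=-0.01298 - 0.02503j  Y=-0.00063 + 0.00056j  product 0.00002 + 0.00001j
  m=-3: Y*=-0.35010 - 0.01188j  Y=0.00504 + 0.00828j  product -0.00167 - 0.00296j
  m=-2: Y*=-0.06836 + 0.11246j  Y=0.07265 - 0.02771j  product -0.00185 + 0.01006j
  m=-1: Y*=-0.14656 - 0.26061j  Y=-0.07158 - 0.38851j  product -0.09076 + 0.07559j
  m=+0: Y*=-0.17172 + 0.00000j  Y=-0.93233 + 0.00000j  product 0.16010 + 0.00000j
  m=+1: Y*=0.14656 - 0.26061j  Y=0.07158 - 0.38851j  product -0.09076 - 0.07559j
  m=+2: Y*=-0.06836 - 0.11246j  Y=0.07265 + 0.02771j  product -0.00185 - 0.01006j
  m=+3: Y*=0.35010 - 0.01188j  Y=-0.00504 + 0.00828j  product -0.00167 + 0.00296j
  m=+4: Y*=-0.01298 + 0.02503j  Y=-0.00063 - 0.00056j  product 0.00002 - 0.00001j
  m=+5: Y*=0.20133 + 0.30719j  Y=0.00004 - 0.00003j  product 0.00002 + 0.00001j
  m=+6: Y*=-0.41522 + 0.02822j  Y=0.00000 + 0.00000j  product -0.00000 - 0.00000j
  m=+7: Y*=0.08994 - 0.18886j  Y=-0.00000 + 0.00000j  product -0.00000 + 0.00000j
Σ over m = -0.02836 - 0.00000j; ×(4π/15) → -0.02376 - 0.00000j. Real part: -0.023761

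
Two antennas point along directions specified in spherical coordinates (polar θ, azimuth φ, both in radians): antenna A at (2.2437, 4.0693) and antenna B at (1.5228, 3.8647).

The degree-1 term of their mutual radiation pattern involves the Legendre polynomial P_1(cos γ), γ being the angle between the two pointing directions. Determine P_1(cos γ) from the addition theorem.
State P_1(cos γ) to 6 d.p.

0.734920

Addition theorem: P_1(cos γ) = (4π/3) Σ_m Y*_{lm}(Ω₁) Y_{lm}(Ω₂), m = −1…1:
  m=-1: Y*=-0.16202 - 0.21621j  Y=-0.25874 + 0.22836j  product 0.09129 + 0.01894j
  m=+0: Y*=-0.30453 + 0.00000j  Y=0.02344 + 0.00000j  product -0.00714 + 0.00000j
  m=+1: Y*=0.16202 - 0.21621j  Y=0.25874 + 0.22836j  product 0.09129 - 0.01894j
Σ over m = 0.17545 + 0.00000j; ×(4π/3) → 0.73492 + 0.00000j. Real part: 0.734920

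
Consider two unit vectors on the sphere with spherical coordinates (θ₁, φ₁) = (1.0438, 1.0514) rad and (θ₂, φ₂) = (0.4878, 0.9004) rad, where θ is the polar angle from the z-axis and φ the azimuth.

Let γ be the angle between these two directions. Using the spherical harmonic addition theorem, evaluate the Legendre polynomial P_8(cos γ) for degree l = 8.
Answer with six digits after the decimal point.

Addition theorem: P_8(cos γ) = (4π/17) Σ_m Y*_{lm}(Ω₁) Y_{lm}(Ω₂), m = −8…8:
  m=-8: Y*=(-0.084896, 0.136251)  Y=(0.000727, -0.000955)  product (0.000068, 0.000180)
  m=-7: Y*=(0.177229, 0.328951)  Y=(0.009046, -0.000177)  product (0.001662, 0.002944)
  m=-6: Y*=(0.438372, 0.011056)  Y=(0.027187, 0.032940)  product (0.011554, 0.014741)
  m=-5: Y*=(0.081172, -0.134011)  Y=(-0.029532, 0.138292)  product (0.016135, 0.015183)
  m=-4: Y*=(0.129919, 0.234026)  Y=(-0.296792, 0.147048)  product (-0.072972, -0.050353)
  m=-3: Y*=(0.306696, 0.003867)  Y=(-0.464152, -0.218736)  product (-0.141508, -0.068880)
  m=-2: Y*=(-0.062595, 0.106344)  Y=(-0.090837, -0.387950)  product (0.046942, 0.014624)
  m=-1: Y*=(0.164868, 0.288352)  Y=(-0.086484, 0.109073)  product (-0.045710, -0.006955)
  m=+0: Y*=(-0.076116, -0.000000)  Y=(-0.454709, 0.000000)  product (0.034611, 0.000000)
  m=+1: Y*=(-0.164868, 0.288352)  Y=(0.086484, 0.109073)  product (-0.045710, 0.006955)
  m=+2: Y*=(-0.062595, -0.106344)  Y=(-0.090837, 0.387950)  product (0.046942, -0.014624)
  m=+3: Y*=(-0.306696, 0.003867)  Y=(0.464152, -0.218736)  product (-0.141508, 0.068880)
  m=+4: Y*=(0.129919, -0.234026)  Y=(-0.296792, -0.147048)  product (-0.072972, 0.050353)
  m=+5: Y*=(-0.081172, -0.134011)  Y=(0.029532, 0.138292)  product (0.016135, -0.015183)
  m=+6: Y*=(0.438372, -0.011056)  Y=(0.027187, -0.032940)  product (0.011554, -0.014741)
  m=+7: Y*=(-0.177229, 0.328951)  Y=(-0.009046, -0.000177)  product (0.001662, -0.002944)
  m=+8: Y*=(-0.084896, -0.136251)  Y=(0.000727, 0.000955)  product (0.000068, -0.000180)
Total Σ_m = (-0.333046, -0.000000). Multiply by 0.739198: (-0.246187, -0.000000). P_8(cos γ) = -0.246187

-0.246187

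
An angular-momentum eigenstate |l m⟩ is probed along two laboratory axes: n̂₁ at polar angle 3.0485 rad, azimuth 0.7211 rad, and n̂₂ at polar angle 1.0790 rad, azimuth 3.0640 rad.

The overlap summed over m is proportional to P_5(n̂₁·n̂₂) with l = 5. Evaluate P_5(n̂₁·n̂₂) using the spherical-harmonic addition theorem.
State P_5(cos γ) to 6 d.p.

-0.026772

Expand P_5 via completeness: Σ_{m} conj(Y_{5,m}) at Ω₁ times Y_{5,m} at Ω₂ —
  m=-5: Y*=-0.00000 - 0.00000j  Y=-0.22865 - 0.09345j  product 0.00000 + 0.00000j
  m=-4: Y*=0.00011 - 0.00003j  Y=0.39845 + 0.12780j  product 0.00005 + 0.00000j
  m=-3: Y*=-0.00123 + 0.00183j  Y=-0.23213 - 0.05503j  product 0.00039 - 0.00036j
  m=-2: Y*=-0.00369 - 0.02855j  Y=-0.20339 - 0.03182j  product -0.00016 + 0.00592j
  m=-1: Y*=0.17352 + 0.15253j  Y=0.30332 + 0.02358j  product 0.04903 + 0.05036j
  m=+0: Y*=-0.87575 + 0.00000j  Y=0.13937 + 0.00000j  product -0.12205 + 0.00000j
  m=+1: Y*=-0.17352 + 0.15253j  Y=-0.30332 + 0.02358j  product 0.04903 - 0.05036j
  m=+2: Y*=-0.00369 + 0.02855j  Y=-0.20339 + 0.03182j  product -0.00016 - 0.00592j
  m=+3: Y*=0.00123 + 0.00183j  Y=0.23213 - 0.05503j  product 0.00039 + 0.00036j
  m=+4: Y*=0.00011 + 0.00003j  Y=0.39845 - 0.12780j  product 0.00005 - 0.00000j
  m=+5: Y*=0.00000 - 0.00000j  Y=0.22865 - 0.09345j  product 0.00000 - 0.00000j
Σ over m = -0.02344 + 0.00000j; ×(4π/11) → -0.02677 + 0.00000j. Real part: -0.026772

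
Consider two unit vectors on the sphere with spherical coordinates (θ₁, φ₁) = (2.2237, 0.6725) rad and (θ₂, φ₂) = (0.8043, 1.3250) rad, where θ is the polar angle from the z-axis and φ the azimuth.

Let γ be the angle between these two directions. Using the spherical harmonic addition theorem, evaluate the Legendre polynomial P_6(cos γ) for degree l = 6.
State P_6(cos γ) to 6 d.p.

-0.305259

Expand P_6 via completeness: Σ_{m} conj(Y_{6,m}) at Ω₁ times Y_{6,m} at Ω₂ —
  term(m=-6) = -0.00586 + 0.00572j   from Y*(Ω₁)=-0.07605 - 0.09455j, Y(Ω₂)=-0.00647 - 0.06718j
  term(m=-5) = 0.07184 - 0.00873j   from Y*(Ω₁)=0.31366 + 0.07044j, Y(Ω₂)=0.21211 - 0.07546j
  term(m=-4) = -0.15445 - 0.09083j   from Y*(Ω₁)=-0.39100 + 0.18964j, Y(Ω₂)=0.22858 + 0.34316j
  term(m=-3) = 0.03068 + 0.07534j   from Y*(Ω₁)=0.09078 - 0.18952j, Y(Ω₂)=-0.26027 + 0.28654j
  term(m=-2) = 0.00023 - 0.00083j   from Y*(Ω₁)=-0.05283 - 0.23000j, Y(Ω₂)=0.00323 + 0.00173j
  term(m=-1) = -0.09203 + 0.07033j   from Y*(Ω₁)=0.24524 + 0.19529j, Y(Ω₂)=-0.08990 + 0.35836j
  term(m=+0) = -0.01660 + 0.00000j   from Y*(Ω₁)=0.15631 + 0.00000j, Y(Ω₂)=-0.10621 + 0.00000j
  term(m=+1) = -0.09203 - 0.07033j   from Y*(Ω₁)=-0.24524 + 0.19529j, Y(Ω₂)=0.08990 + 0.35836j
  term(m=+2) = 0.00023 + 0.00083j   from Y*(Ω₁)=-0.05283 + 0.23000j, Y(Ω₂)=0.00323 - 0.00173j
  term(m=+3) = 0.03068 - 0.07534j   from Y*(Ω₁)=-0.09078 - 0.18952j, Y(Ω₂)=0.26027 + 0.28654j
  term(m=+4) = -0.15445 + 0.09083j   from Y*(Ω₁)=-0.39100 - 0.18964j, Y(Ω₂)=0.22858 - 0.34316j
  term(m=+5) = 0.07184 + 0.00873j   from Y*(Ω₁)=-0.31366 + 0.07044j, Y(Ω₂)=-0.21211 - 0.07546j
  term(m=+6) = -0.00586 - 0.00572j   from Y*(Ω₁)=-0.07605 + 0.09455j, Y(Ω₂)=-0.00647 + 0.06718j
Σ over m = -0.31579 - 0.00000j; ×(4π/13) → -0.30526 - 0.00000j. Real part: -0.305259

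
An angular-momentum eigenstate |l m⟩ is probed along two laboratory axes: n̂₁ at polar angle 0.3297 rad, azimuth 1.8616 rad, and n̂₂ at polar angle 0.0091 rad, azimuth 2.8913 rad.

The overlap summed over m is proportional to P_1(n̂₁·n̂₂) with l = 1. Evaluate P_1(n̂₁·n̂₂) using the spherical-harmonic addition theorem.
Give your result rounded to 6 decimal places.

Expand P_1 via completeness: Σ_{m} conj(Y_{1,m}) at Ω₁ times Y_{1,m} at Ω₂ —
  m=-1: -0.032072+0.107160i × -0.003046-0.000779i = +0.000181-0.000301i  (running Σ = +0.000181-0.000301i)
  m=0: +0.462286-0.000000i × +0.488582+0.000000i = +0.225865+0.000000i  (running Σ = +0.226046-0.000301i)
  m=1: +0.032072+0.107160i × +0.003046-0.000779i = +0.000181+0.000301i  (running Σ = +0.226227+0.000000i)
Total Σ_m = +0.226227+0.000000i. Multiply by 4.188790: +0.947618+0.000000i. P_1(cos γ) = 0.947618

0.947618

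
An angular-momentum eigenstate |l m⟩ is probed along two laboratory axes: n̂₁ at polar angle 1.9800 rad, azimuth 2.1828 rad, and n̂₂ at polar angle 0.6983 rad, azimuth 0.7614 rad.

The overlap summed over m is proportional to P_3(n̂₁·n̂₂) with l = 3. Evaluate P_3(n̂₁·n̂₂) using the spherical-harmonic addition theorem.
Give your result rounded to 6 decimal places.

0.299906

Expand P_3 via completeness: Σ_{m} conj(Y_{3,m}) at Ω₁ times Y_{3,m} at Ω₂ —
  m=-3: 0.31092 + 0.08445j × -0.07256 - 0.08384j = -0.01548 - 0.03219j  (running Σ = -0.01548 - 0.03219j)
  m=-2: 0.11633 + 0.32188j × 0.01552 - 0.32318j = 0.10583 - 0.03260j  (running Σ = 0.09035 - 0.06479j)
  m=-1: 0.03551 - 0.05059j × 0.29078 - 0.27714j = -0.00370 - 0.02455j  (running Σ = 0.08666 - 0.08934j)
  m=0: 0.32791 + 0.00000j × -0.01907 + 0.00000j = -0.00625 + 0.00000j  (running Σ = 0.08040 - 0.08934j)
  m=1: -0.03551 - 0.05059j × -0.29078 - 0.27714j = -0.00370 + 0.02455j  (running Σ = 0.07671 - 0.06479j)
  m=2: 0.11633 - 0.32188j × 0.01552 + 0.32318j = 0.10583 + 0.03260j  (running Σ = 0.18254 - 0.03219j)
  m=3: -0.31092 + 0.08445j × 0.07256 - 0.08384j = -0.01548 + 0.03219j  (running Σ = 0.16706 - 0.00000j)
Accumulated sum 0.16706 - 0.00000j; after 4π/(2l+1) scaling, 0.29991 - 0.00000j ⇒ P_3 = 0.299906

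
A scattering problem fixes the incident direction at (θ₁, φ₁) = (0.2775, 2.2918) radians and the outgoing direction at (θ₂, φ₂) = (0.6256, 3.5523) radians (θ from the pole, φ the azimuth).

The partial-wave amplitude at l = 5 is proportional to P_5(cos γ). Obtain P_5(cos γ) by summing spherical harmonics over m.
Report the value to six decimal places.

-0.348354

Summing Y*_{l m}(θ₁,φ₁)·Y_{l m}(θ₂,φ₂) over m ∈ [−5, 5]; prefactor 4π/(2·5+1) = 1.142397:
  [-5]  conj(Y_{5,-5})(Ω₁) = (0.000320, -0.000641) ; Y_{5,-5}(Ω₂) = (0.014835, 0.028307) ; Δ = (0.000023, -0.000000)
  [-4]  conj(Y_{5,-4})(Ω₁) = (-0.007688, 0.002025) ; Y_{5,-4}(Ω₂) = (-0.010069, -0.139535) ; Δ = (0.000360, 0.001052)
  [-3]  conj(Y_{5,-3})(Ω₁) = (0.043225, 0.029080) ; Y_{5,-3}(Ω₂) = (-0.113407, 0.321954) ; Δ = (-0.014265, 0.010619)
  [-2]  conj(Y_{5,-2})(Ω₁) = (-0.027884, -0.215313) ; Y_{5,-2}(Ω₂) = (0.311681, -0.334981) ; Δ = (-0.080817, -0.057768)
  [-1]  conj(Y_{5,-1})(Ω₁) = (-0.348509, 0.396553) ; Y_{5,-1}(Ω₂) = (-0.149235, 0.064988) ; Δ = (0.026239, -0.081829)
  [+0]  conj(Y_{5,0})(Ω₁) = (0.467008, -0.000000) ; Y_{5,0}(Ω₂) = (-0.359765, 0.000000) ; Δ = (-0.168013, 0.000000)
  [+1]  conj(Y_{5,1})(Ω₁) = (0.348509, 0.396553) ; Y_{5,1}(Ω₂) = (0.149235, 0.064988) ; Δ = (0.026239, 0.081829)
  [+2]  conj(Y_{5,2})(Ω₁) = (-0.027884, 0.215313) ; Y_{5,2}(Ω₂) = (0.311681, 0.334981) ; Δ = (-0.080817, 0.057768)
  [+3]  conj(Y_{5,3})(Ω₁) = (-0.043225, 0.029080) ; Y_{5,3}(Ω₂) = (0.113407, 0.321954) ; Δ = (-0.014265, -0.010619)
  [+4]  conj(Y_{5,4})(Ω₁) = (-0.007688, -0.002025) ; Y_{5,4}(Ω₂) = (-0.010069, 0.139535) ; Δ = (0.000360, -0.001052)
  [+5]  conj(Y_{5,5})(Ω₁) = (-0.000320, -0.000641) ; Y_{5,5}(Ω₂) = (-0.014835, 0.028307) ; Δ = (0.000023, 0.000000)
Σ over m = (-0.304933, -0.000000); ×(4π/11) → (-0.348354, -0.000000). Real part: -0.348354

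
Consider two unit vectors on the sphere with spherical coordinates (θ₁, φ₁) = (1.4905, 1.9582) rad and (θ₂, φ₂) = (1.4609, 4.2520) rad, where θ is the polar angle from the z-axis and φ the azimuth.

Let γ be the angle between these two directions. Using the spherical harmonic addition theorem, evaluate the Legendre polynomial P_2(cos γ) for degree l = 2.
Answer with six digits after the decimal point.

Summing Y*_{l m}(θ₁,φ₁)·Y_{l m}(θ₂,φ₂) over m ∈ [−2, 2]; prefactor 4π/(2·2+1) = 2.513274:
  term(m=-2) = -0.01823 + 0.14533j   from Y*(Ω₁)=-0.27424 - 0.26849j, Y(Ω₂)=-0.23096 - 0.30380j
  term(m=-1) = -0.00344 - 0.00390j   from Y*(Ω₁)=-0.02333 + 0.05719j, Y(Ω₂)=-0.03742 + 0.07545j
  term(m=+0) = 0.09403 + 0.00000j   from Y*(Ω₁)=-0.30930 + 0.00000j, Y(Ω₂)=-0.30401 + 0.00000j
  term(m=+1) = -0.00344 + 0.00390j   from Y*(Ω₁)=0.02333 + 0.05719j, Y(Ω₂)=0.03742 + 0.07545j
  term(m=+2) = -0.01823 - 0.14533j   from Y*(Ω₁)=-0.27424 + 0.26849j, Y(Ω₂)=-0.23096 + 0.30380j
Total Σ_m = 0.05069 + 0.00000j. Multiply by 2.513274: 0.12739 + 0.00000j. P_2(cos γ) = 0.127394

0.127394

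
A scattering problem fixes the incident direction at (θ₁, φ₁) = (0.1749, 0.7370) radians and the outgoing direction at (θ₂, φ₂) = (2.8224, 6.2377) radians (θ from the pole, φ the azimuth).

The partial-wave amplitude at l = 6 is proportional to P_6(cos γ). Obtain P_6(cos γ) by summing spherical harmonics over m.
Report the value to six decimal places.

Expand P_6 via completeness: Σ_{m} conj(Y_{6,m}) at Ω₁ times Y_{6,m} at Ω₂ —
  m=-6: Y*=(-0.000004, -0.000013)  Y=(0.000444, 0.000124)  product (-0.000000, -0.000000)
  m=-5: Y*=(-0.000225, -0.000136)  Y=(-0.004710, -0.001090)  product (0.000001, 0.000001)
  m=-4: Y*=(-0.003103, 0.000608)  Y=(0.030339, 0.005582)  product (-0.000098, 0.000001)
  m=-3: Y*=(-0.015479, 0.020781)  Y=(-0.130961, -0.017982)  product (0.002401, -0.002443)
  m=-2: Y*=(0.013893, 0.143082)  Y=(0.370279, 0.033778)  product (0.000311, 0.053449)
  m=-1: Y*=(0.362792, 0.329272)  Y=(-0.585521, -0.026651)  product (-0.203647, -0.202464)
  m=+0: Y*=(0.715358, -0.000000)  Y=(0.184455, 0.000000)  product (0.131952, 0.000000)
  m=+1: Y*=(-0.362792, 0.329272)  Y=(0.585521, -0.026651)  product (-0.203647, 0.202464)
  m=+2: Y*=(0.013893, -0.143082)  Y=(0.370279, -0.033778)  product (0.000311, -0.053449)
  m=+3: Y*=(0.015479, 0.020781)  Y=(0.130961, -0.017982)  product (0.002401, 0.002443)
  m=+4: Y*=(-0.003103, -0.000608)  Y=(0.030339, -0.005582)  product (-0.000098, -0.000001)
  m=+5: Y*=(0.000225, -0.000136)  Y=(0.004710, -0.001090)  product (0.000001, -0.000001)
  m=+6: Y*=(-0.000004, 0.000013)  Y=(0.000444, -0.000124)  product (-0.000000, 0.000000)
Total Σ_m = (-0.270111, 0.000000). Multiply by 0.966644: (-0.261101, 0.000000). P_6(cos γ) = -0.261101

-0.261101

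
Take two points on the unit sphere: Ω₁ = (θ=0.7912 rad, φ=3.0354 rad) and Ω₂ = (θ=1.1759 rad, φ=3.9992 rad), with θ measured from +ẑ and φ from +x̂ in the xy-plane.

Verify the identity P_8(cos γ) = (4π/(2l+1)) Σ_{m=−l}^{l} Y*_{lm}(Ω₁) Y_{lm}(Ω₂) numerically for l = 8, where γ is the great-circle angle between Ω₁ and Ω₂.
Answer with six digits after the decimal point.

0.297369

Summing Y*_{l m}(θ₁,φ₁)·Y_{l m}(θ₂,φ₂) over m ∈ [−8, 8]; prefactor 4π/(2·8+1) = 0.739198:
  m=-8: Y*=+0.022277-0.025335i  Y=+0.227524-0.148311i  product +0.001311-0.009068i
  m=-7: Y*=-0.098200+0.090270i  Y=-0.435165-0.125102i  product +0.054026-0.026997i
  m=-6: Y*=+0.251080-0.185832i  Y=+0.119243+0.257785i  product +0.077844+0.042565i
  m=-5: Y*=-0.395797+0.232417i  Y=-0.067310+0.148981i  product -0.007985-0.074610i
  m=-4: Y*=+0.317467-0.143593i  Y=+0.335262-0.099622i  product +0.092130-0.079768i
  m=-3: Y*=+0.067989-0.022423i  Y=+0.001381+0.000883i  product +0.000114+0.000029i
  m=-2: Y*=-0.375841+0.081045i  Y=-0.048065-0.330501i  product +0.044850+0.120320i
  m=-1: Y*=+0.111548-0.011890i  Y=-0.042499+0.049126i  product -0.004157+0.005985i
  m=+0: Y*=+0.352966-0.000000i  Y=-0.322925+0.000000i  product -0.113982+0.000000i
  m=+1: Y*=-0.111548-0.011890i  Y=+0.042499+0.049126i  product -0.004157-0.005985i
  m=+2: Y*=-0.375841-0.081045i  Y=-0.048065+0.330501i  product +0.044850-0.120320i
  m=+3: Y*=-0.067989-0.022423i  Y=-0.001381+0.000883i  product +0.000114-0.000029i
  m=+4: Y*=+0.317467+0.143593i  Y=+0.335262+0.099622i  product +0.092130+0.079768i
  m=+5: Y*=+0.395797+0.232417i  Y=+0.067310+0.148981i  product -0.007985+0.074610i
  m=+6: Y*=+0.251080+0.185832i  Y=+0.119243-0.257785i  product +0.077844-0.042565i
  m=+7: Y*=+0.098200+0.090270i  Y=+0.435165-0.125102i  product +0.054026+0.026997i
  m=+8: Y*=+0.022277+0.025335i  Y=+0.227524+0.148311i  product +0.001311+0.009068i
Σ over m = +0.402286-0.000000i; ×(4π/17) → +0.297369-0.000000i. Real part: 0.297369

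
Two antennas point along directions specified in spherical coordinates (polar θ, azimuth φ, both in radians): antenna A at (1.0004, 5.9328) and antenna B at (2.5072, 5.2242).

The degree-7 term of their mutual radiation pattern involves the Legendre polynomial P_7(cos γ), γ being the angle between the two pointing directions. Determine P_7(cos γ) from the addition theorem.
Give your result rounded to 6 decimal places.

0.119338

Summing Y*_{l m}(θ₁,φ₁)·Y_{l m}(θ₂,φ₂) over m ∈ [−7, 7]; prefactor 4π/(2·7+1) = 0.837758:
  m=-7: Y*=-0.11552 - 0.09513j  Y=0.00548 + 0.01162j  product 0.00047 - 0.00186j
  m=-6: Y*=-0.18206 - 0.30965j  Y=-0.06516 - 0.00462j  product 0.01043 + 0.02102j
  m=-5: Y*=-0.07791 - 0.42543j  Y=0.10974 - 0.16658j  product -0.07942 - 0.03371j
  m=-4: Y*=0.02648 - 0.15493j  Y=0.18175 + 0.35216j  product 0.05937 - 0.01883j
  m=-3: Y*=-0.13388 + 0.23402j  Y=-0.46877 - 0.01658j  product 0.06664 - 0.10748j
  m=-2: Y*=-0.22487 + 0.18970j  Y=0.08799 - 0.14443j  product 0.00761 + 0.04917j
  m=-1: Y*=0.14717 - 0.05379j  Y=-0.15978 - 0.28445j  product -0.03881 - 0.03327j
  m=+0: Y*=0.31577 + 0.00000j  Y=0.28457 + 0.00000j  product 0.08986 + 0.00000j
  m=+1: Y*=-0.14717 - 0.05379j  Y=0.15978 - 0.28445j  product -0.03881 + 0.03327j
  m=+2: Y*=-0.22487 - 0.18970j  Y=0.08799 + 0.14443j  product 0.00761 - 0.04917j
  m=+3: Y*=0.13388 + 0.23402j  Y=0.46877 - 0.01658j  product 0.06664 + 0.10748j
  m=+4: Y*=0.02648 + 0.15493j  Y=0.18175 - 0.35216j  product 0.05937 + 0.01883j
  m=+5: Y*=0.07791 - 0.42543j  Y=-0.10974 - 0.16658j  product -0.07942 + 0.03371j
  m=+6: Y*=-0.18206 + 0.30965j  Y=-0.06516 + 0.00462j  product 0.01043 - 0.02102j
  m=+7: Y*=0.11552 - 0.09513j  Y=-0.00548 + 0.01162j  product 0.00047 + 0.00186j
Total Σ_m = 0.14245 + 0.00000j. Multiply by 0.837758: 0.11934 + 0.00000j. P_7(cos γ) = 0.119338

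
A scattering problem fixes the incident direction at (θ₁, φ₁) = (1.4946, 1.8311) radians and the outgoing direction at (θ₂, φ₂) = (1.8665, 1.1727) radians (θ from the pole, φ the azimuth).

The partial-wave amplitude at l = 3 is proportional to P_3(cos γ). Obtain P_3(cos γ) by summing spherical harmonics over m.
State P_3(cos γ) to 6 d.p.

-0.116778

Term-by-term m-sum for l=3 (normalisation 4π/7 = 1.795196):
  [-3]  conj(Y_{3,-3})(Ω₁) = (0.291146, -0.293771) ; Y_{3,-3}(Ω₂) = (-0.339640, 0.134283) ; Δ = (-0.059436, 0.138872)
  [-2]  conj(Y_{3,-2})(Ω₁) = (-0.067098, -0.038472) ; Y_{3,-2}(Ω₂) = (0.190615, 0.194776) ; Δ = (-0.005297, -0.020403)
  [-1]  conj(Y_{3,-1})(Ω₁) = (0.080534, -0.302365) ; Y_{3,-1}(Ω₂) = (-0.068959, 0.163974) ; Δ = (0.044026, 0.034056)
  [+0]  conj(Y_{3,0})(Ω₁) = (-0.084398, -0.000000) ; Y_{3,0}(Ω₂) = (0.280070, 0.000000) ; Δ = (-0.023637, -0.000000)
  [+1]  conj(Y_{3,1})(Ω₁) = (-0.080534, -0.302365) ; Y_{3,1}(Ω₂) = (0.068959, 0.163974) ; Δ = (0.044026, -0.034056)
  [+2]  conj(Y_{3,2})(Ω₁) = (-0.067098, 0.038472) ; Y_{3,2}(Ω₂) = (0.190615, -0.194776) ; Δ = (-0.005297, 0.020403)
  [+3]  conj(Y_{3,3})(Ω₁) = (-0.291146, -0.293771) ; Y_{3,3}(Ω₂) = (0.339640, 0.134283) ; Δ = (-0.059436, -0.138872)
Accumulated sum (-0.065051, 0.000000); after 4π/(2l+1) scaling, (-0.116778, 0.000000) ⇒ P_3 = -0.116778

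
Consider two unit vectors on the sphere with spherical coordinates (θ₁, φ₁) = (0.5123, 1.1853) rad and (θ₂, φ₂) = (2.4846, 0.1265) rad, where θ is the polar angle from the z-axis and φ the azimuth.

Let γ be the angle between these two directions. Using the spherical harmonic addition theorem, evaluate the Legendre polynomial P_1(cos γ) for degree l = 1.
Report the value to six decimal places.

-0.543508

Expand P_1 via completeness: Σ_{m} conj(Y_{1,m}) at Ω₁ times Y_{1,m} at Ω₂ —
  m=-1: Y*=+0.063681+0.156927i  Y=+0.209320-0.026621i  product +0.017507+0.031153i
  m=+0: Y*=+0.425875-0.000000i  Y=-0.386891+0.000000i  product -0.164768+0.000000i
  m=+1: Y*=-0.063681+0.156927i  Y=-0.209320-0.026621i  product +0.017507-0.031153i
Σ over m = -0.129753+0.000000i; ×(4π/3) → -0.543508+0.000000i. Real part: -0.543508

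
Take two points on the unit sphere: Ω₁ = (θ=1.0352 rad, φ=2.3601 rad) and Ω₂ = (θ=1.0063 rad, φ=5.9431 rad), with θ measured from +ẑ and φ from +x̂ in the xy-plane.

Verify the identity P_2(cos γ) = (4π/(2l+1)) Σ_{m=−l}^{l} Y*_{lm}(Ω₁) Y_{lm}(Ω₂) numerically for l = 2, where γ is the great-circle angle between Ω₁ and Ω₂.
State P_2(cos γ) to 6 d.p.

-0.278960

Addition theorem: P_2(cos γ) = (4π/5) Σ_m Y*_{lm}(Ω₁) Y_{lm}(Ω₂), m = −2…2:
  [-2]  conj(Y_{2,-2})(Ω₁) = 0.00223 - 0.28566j ; Y_{2,-2}(Ω₂) = 0.21436 + 0.17341j ; Δ = 0.05001 - 0.06085j
  [-1]  conj(Y_{2,-1})(Ω₁) = -0.24069 + 0.23881j ; Y_{2,-1}(Ω₂) = 0.32919 + 0.11648j ; Δ = -0.10705 + 0.05058j
  [+0]  conj(Y_{2,0})(Ω₁) = -0.06895 + 0.00000j ; Y_{2,0}(Ω₂) = -0.04458 + 0.00000j ; Δ = 0.00307 + 0.00000j
  [+1]  conj(Y_{2,1})(Ω₁) = 0.24069 + 0.23881j ; Y_{2,1}(Ω₂) = -0.32919 + 0.11648j ; Δ = -0.10705 - 0.05058j
  [+2]  conj(Y_{2,2})(Ω₁) = 0.00223 + 0.28566j ; Y_{2,2}(Ω₂) = 0.21436 - 0.17341j ; Δ = 0.05001 + 0.06085j
Σ over m = -0.11099 + 0.00000j; ×(4π/5) → -0.27896 + 0.00000j. Real part: -0.278960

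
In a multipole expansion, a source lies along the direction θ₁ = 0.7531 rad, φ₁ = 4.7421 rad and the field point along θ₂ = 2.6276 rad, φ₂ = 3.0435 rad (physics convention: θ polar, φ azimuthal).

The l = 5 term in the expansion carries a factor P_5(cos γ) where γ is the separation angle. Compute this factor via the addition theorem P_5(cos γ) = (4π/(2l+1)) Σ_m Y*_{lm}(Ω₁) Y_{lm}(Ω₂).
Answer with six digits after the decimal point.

Addition theorem: P_5(cos γ) = (4π/11) Σ_m Y*_{lm}(Ω₁) Y_{lm}(Ω₂), m = −5…5:
  [-5]  conj(Y_{5,-5})(Ω₁) = +0.010278-0.068676i ; Y_{5,-5}(Ω₂) = -0.011762-0.006281i ; Δ = -0.000552+0.000743i
  [-4]  conj(Y_{5,-4})(Ω₁) = +0.232603+0.027774i ; Y_{5,-4}(Ω₂) = -0.069005-0.028556i ; Δ = -0.015258-0.008559i
  [-3]  conj(Y_{5,-3})(Ω₁) = -0.037338+0.417789i ; Y_{5,-3}(Ω₂) = -0.229175-0.069458i ; Δ = +0.037576-0.093153i
  [-2]  conj(Y_{5,-2})(Ω₁) = -0.344549-0.020498i ; Y_{5,-2}(Ω₂) = -0.446052-0.088649i ; Δ = +0.151870+0.039687i
  [-1]  conj(Y_{5,-1})(Ω₁) = -0.003268+0.109953i ; Y_{5,-1}(Ω₂) = -0.385309-0.037918i ; Δ = +0.005428-0.042242i
  [+0]  conj(Y_{5,0})(Ω₁) = -0.376303-0.000000i ; Y_{5,0}(Ω₂) = +0.188964+0.000000i ; Δ = -0.071108-0.000000i
  [+1]  conj(Y_{5,1})(Ω₁) = +0.003268+0.109953i ; Y_{5,1}(Ω₂) = +0.385309-0.037918i ; Δ = +0.005428+0.042242i
  [+2]  conj(Y_{5,2})(Ω₁) = -0.344549+0.020498i ; Y_{5,2}(Ω₂) = -0.446052+0.088649i ; Δ = +0.151870-0.039687i
  [+3]  conj(Y_{5,3})(Ω₁) = +0.037338+0.417789i ; Y_{5,3}(Ω₂) = +0.229175-0.069458i ; Δ = +0.037576+0.093153i
  [+4]  conj(Y_{5,4})(Ω₁) = +0.232603-0.027774i ; Y_{5,4}(Ω₂) = -0.069005+0.028556i ; Δ = -0.015258+0.008559i
  [+5]  conj(Y_{5,5})(Ω₁) = -0.010278-0.068676i ; Y_{5,5}(Ω₂) = +0.011762-0.006281i ; Δ = -0.000552-0.000743i
Total Σ_m = +0.287020-0.000000i. Multiply by 1.142397: +0.327891-0.000000i. P_5(cos γ) = 0.327891

0.327891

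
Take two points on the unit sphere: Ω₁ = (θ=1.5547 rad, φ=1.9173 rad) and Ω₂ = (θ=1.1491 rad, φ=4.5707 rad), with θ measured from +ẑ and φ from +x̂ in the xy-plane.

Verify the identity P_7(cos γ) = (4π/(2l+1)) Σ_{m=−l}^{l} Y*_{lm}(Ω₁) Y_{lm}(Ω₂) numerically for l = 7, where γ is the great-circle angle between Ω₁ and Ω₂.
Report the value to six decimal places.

0.236217

Addition theorem: P_7(cos γ) = (4π/15) Σ_m Y*_{lm}(Ω₁) Y_{lm}(Ω₂), m = −7…7:
  [-7]  conj(Y_{7,-7})(Ω₁) = 0.32794 + 0.37688j ; Y_{7,-7}(Ω₂) = 0.22031 - 0.14401j ; Δ = 0.12652 + 0.03580j
  [-6]  conj(Y_{7,-6})(Ω₁) = 0.01464 - 0.02629j ; Y_{7,-6}(Ω₂) = -0.29153 - 0.33195j ; Δ = -0.01300 + 0.00280j
  [-5]  conj(Y_{7,-5})(Ω₁) = 0.36069 + 0.05885j ; Y_{7,-5}(Ω₂) = -0.17782 + 0.20753j ; Δ = -0.07635 + 0.06439j
  [-4]  conj(Y_{7,-4})(Ω₁) = -0.00650 - 0.03478j ; Y_{7,-4}(Ω₂) = -0.14436 - 0.09187j ; Δ = -0.00226 + 0.00562j
  [-3]  conj(Y_{7,-3})(Ω₁) = 0.28441 - 0.16713j ; Y_{7,-3}(Ω₂) = -0.14012 + 0.30954j ; Δ = 0.01188 + 0.11146j
  [-2]  conj(Y_{7,-2})(Ω₁) = -0.02900 - 0.02408j ; Y_{7,-2}(Ω₂) = -0.02994 - 0.00872j ; Δ = 0.00066 + 0.00097j
  [-1]  conj(Y_{7,-1})(Ω₁) = 0.10769 - 0.29825j ; Y_{7,-1}(Ω₂) = -0.04725 + 0.33122j ; Δ = 0.09370 + 0.04976j
  [+0]  conj(Y_{7,0})(Ω₁) = -0.03838 + 0.00000j ; Y_{7,0}(Ω₂) = 0.00949 + 0.00000j ; Δ = -0.00036 + 0.00000j
  [+1]  conj(Y_{7,1})(Ω₁) = -0.10769 - 0.29825j ; Y_{7,1}(Ω₂) = 0.04725 + 0.33122j ; Δ = 0.09370 - 0.04976j
  [+2]  conj(Y_{7,2})(Ω₁) = -0.02900 + 0.02408j ; Y_{7,2}(Ω₂) = -0.02994 + 0.00872j ; Δ = 0.00066 - 0.00097j
  [+3]  conj(Y_{7,3})(Ω₁) = -0.28441 - 0.16713j ; Y_{7,3}(Ω₂) = 0.14012 + 0.30954j ; Δ = 0.01188 - 0.11146j
  [+4]  conj(Y_{7,4})(Ω₁) = -0.00650 + 0.03478j ; Y_{7,4}(Ω₂) = -0.14436 + 0.09187j ; Δ = -0.00226 - 0.00562j
  [+5]  conj(Y_{7,5})(Ω₁) = -0.36069 + 0.05885j ; Y_{7,5}(Ω₂) = 0.17782 + 0.20753j ; Δ = -0.07635 - 0.06439j
  [+6]  conj(Y_{7,6})(Ω₁) = 0.01464 + 0.02629j ; Y_{7,6}(Ω₂) = -0.29153 + 0.33195j ; Δ = -0.01300 - 0.00280j
  [+7]  conj(Y_{7,7})(Ω₁) = -0.32794 + 0.37688j ; Y_{7,7}(Ω₂) = -0.22031 - 0.14401j ; Δ = 0.12652 - 0.03580j
Accumulated sum 0.28196 + 0.00000j; after 4π/(2l+1) scaling, 0.23622 + 0.00000j ⇒ P_7 = 0.236217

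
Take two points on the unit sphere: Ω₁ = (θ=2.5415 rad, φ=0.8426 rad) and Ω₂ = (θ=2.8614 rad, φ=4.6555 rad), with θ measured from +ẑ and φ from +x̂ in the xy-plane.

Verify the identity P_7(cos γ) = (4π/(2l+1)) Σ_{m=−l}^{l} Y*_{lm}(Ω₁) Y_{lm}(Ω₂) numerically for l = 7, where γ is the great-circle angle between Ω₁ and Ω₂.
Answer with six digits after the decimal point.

Addition theorem: P_7(cos γ) = (4π/15) Σ_m Y*_{lm}(Ω₁) Y_{lm}(Ω₂), m = −7…7:
  [-7]  conj(Y_{7,-7})(Ω₁) = +0.008488-0.003439i ; Y_{7,-7}(Ω₂) = +0.000024-0.000057i ; Δ = +0.000000-0.000001i
  [-6]  conj(Y_{7,-6})(Ω₁) = -0.016853+0.047159i ; Y_{7,-6}(Ω₂) = +0.000758+0.000269i ; Δ = -0.000025+0.000031i
  [-5]  conj(Y_{7,-5})(Ω₁) = -0.079265-0.145304i ; Y_{7,-5}(Ω₂) = -0.001833+0.006269i ; Δ = +0.001056-0.000231i
  [-4]  conj(Y_{7,-4})(Ω₁) = +0.351191+0.081787i ; Y_{7,-4}(Ω₂) = -0.036187-0.008380i ; Δ = -0.012023-0.005903i
  [-3]  conj(Y_{7,-3})(Ω₁) = -0.397150+0.279823i ; Y_{7,-3}(Ω₂) = +0.025437-0.147594i ; Δ = +0.031198+0.065735i
  [-2]  conj(Y_{7,-2})(Ω₁) = +0.030158-0.262459i ; Y_{7,-2}(Ω₂) = +0.404151+0.046183i ; Δ = +0.024310-0.104680i
  [-1]  conj(Y_{7,-1})(Ω₁) = -0.171260-0.192066i ; Y_{7,-1}(Ω₂) = -0.035556+0.624339i ; Δ = +0.126004-0.100095i
  [+0]  conj(Y_{7,0})(Ω₁) = +0.359933-0.000000i ; Y_{7,0}(Ω₂) = -0.181346+0.000000i ; Δ = -0.065272+0.000000i
  [+1]  conj(Y_{7,1})(Ω₁) = +0.171260-0.192066i ; Y_{7,1}(Ω₂) = +0.035556+0.624339i ; Δ = +0.126004+0.100095i
  [+2]  conj(Y_{7,2})(Ω₁) = +0.030158+0.262459i ; Y_{7,2}(Ω₂) = +0.404151-0.046183i ; Δ = +0.024310+0.104680i
  [+3]  conj(Y_{7,3})(Ω₁) = +0.397150+0.279823i ; Y_{7,3}(Ω₂) = -0.025437-0.147594i ; Δ = +0.031198-0.065735i
  [+4]  conj(Y_{7,4})(Ω₁) = +0.351191-0.081787i ; Y_{7,4}(Ω₂) = -0.036187+0.008380i ; Δ = -0.012023+0.005903i
  [+5]  conj(Y_{7,5})(Ω₁) = +0.079265-0.145304i ; Y_{7,5}(Ω₂) = +0.001833+0.006269i ; Δ = +0.001056+0.000231i
  [+6]  conj(Y_{7,6})(Ω₁) = -0.016853-0.047159i ; Y_{7,6}(Ω₂) = +0.000758-0.000269i ; Δ = -0.000025-0.000031i
  [+7]  conj(Y_{7,7})(Ω₁) = -0.008488-0.003439i ; Y_{7,7}(Ω₂) = -0.000024-0.000057i ; Δ = +0.000000+0.000001i
Σ over m = +0.275765-0.000000i; ×(4π/15) → +0.231024-0.000000i. Real part: 0.231024

0.231024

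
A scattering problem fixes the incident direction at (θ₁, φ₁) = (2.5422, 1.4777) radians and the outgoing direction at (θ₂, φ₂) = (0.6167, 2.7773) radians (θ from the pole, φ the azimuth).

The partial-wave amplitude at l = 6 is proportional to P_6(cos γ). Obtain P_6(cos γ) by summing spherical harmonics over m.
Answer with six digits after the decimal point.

Term-by-term m-sum for l=6 (normalisation 4π/13 = 0.966644):
  m=-6: -0.01321 + 0.00825j × -0.01043 + 0.01477j = 0.00002 - 0.00028j  (running Σ = 0.00002 - 0.00028j)
  m=-5: -0.03544 - 0.07055j × 0.02191 - 0.08557j = -0.00681 + 0.00149j  (running Σ = -0.00680 + 0.00121j)
  m=-4: 0.21876 - 0.08545j × 0.02861 + 0.25067j = 0.02768 + 0.05239j  (running Σ = 0.02088 + 0.05360j)
  m=-3: 0.11977 + 0.41763j × -0.20428 - 0.39439j = 0.14024 - 0.13255j  (running Σ = 0.16112 - 0.07895j)
  m=-2: -0.41419 + 0.07802j × 0.29560 + 0.26379j = -0.14302 - 0.08620j  (running Σ = 0.01810 - 0.16515j)
  m=-1: 0.00205 + 0.02192j × 0.06346 + 0.02420j = -0.00040 + 0.00144j  (running Σ = 0.01770 - 0.16370j)
  m=0: -0.42127 + 0.00000j × -0.41621 + 0.00000j = 0.17533 + 0.00000j  (running Σ = 0.19304 - 0.16370j)
  m=1: -0.00205 + 0.02192j × -0.06346 + 0.02420j = -0.00040 - 0.00144j  (running Σ = 0.19263 - 0.16515j)
  m=2: -0.41419 - 0.07802j × 0.29560 - 0.26379j = -0.14302 + 0.08620j  (running Σ = 0.04961 - 0.07895j)
  m=3: -0.11977 + 0.41763j × 0.20428 - 0.39439j = 0.14024 + 0.13255j  (running Σ = 0.18986 + 0.05360j)
  m=4: 0.21876 + 0.08545j × 0.02861 - 0.25067j = 0.02768 - 0.05239j  (running Σ = 0.21753 + 0.00121j)
  m=5: 0.03544 - 0.07055j × -0.02191 - 0.08557j = -0.00681 - 0.00149j  (running Σ = 0.21072 - 0.00028j)
  m=6: -0.01321 - 0.00825j × -0.01043 - 0.01477j = 0.00002 + 0.00028j  (running Σ = 0.21074 - 0.00000j)
Total Σ_m = 0.21074 - 0.00000j. Multiply by 0.966644: 0.20371 - 0.00000j. P_6(cos γ) = 0.203707

0.203707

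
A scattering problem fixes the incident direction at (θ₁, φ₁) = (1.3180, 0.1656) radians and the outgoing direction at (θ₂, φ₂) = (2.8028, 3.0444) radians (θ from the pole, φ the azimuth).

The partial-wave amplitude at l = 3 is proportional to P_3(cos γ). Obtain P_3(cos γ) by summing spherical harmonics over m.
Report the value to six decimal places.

Addition theorem: P_3(cos γ) = (4π/7) Σ_m Y*_{lm}(Ω₁) Y_{lm}(Ω₂), m = −3…3:
  [-3]  conj(Y_{3,-3})(Ω₁) = +0.332913+0.180491i ; Y_{3,-3}(Ω₂) = -0.014670-0.004403i ; Δ = -0.004089-0.004114i
  [-2]  conj(Y_{3,-2})(Ω₁) = +0.226598+0.077920i ; Y_{3,-2}(Ω₂) = -0.104462-0.020566i ; Δ = -0.022069-0.012800i
  [-1]  conj(Y_{3,-1})(Ω₁) = -0.212095-0.035448i ; Y_{3,-1}(Ω₂) = -0.368567-0.035935i ; Δ = +0.076897+0.020686i
  [+0]  conj(Y_{3,0})(Ω₁) = -0.250814-0.000000i ; Y_{3,0}(Ω₂) = -0.509546+0.000000i ; Δ = +0.127801+0.000000i
  [+1]  conj(Y_{3,1})(Ω₁) = +0.212095-0.035448i ; Y_{3,1}(Ω₂) = +0.368567-0.035935i ; Δ = +0.076897-0.020686i
  [+2]  conj(Y_{3,2})(Ω₁) = +0.226598-0.077920i ; Y_{3,2}(Ω₂) = -0.104462+0.020566i ; Δ = -0.022069+0.012800i
  [+3]  conj(Y_{3,3})(Ω₁) = -0.332913+0.180491i ; Y_{3,3}(Ω₂) = +0.014670-0.004403i ; Δ = -0.004089+0.004114i
Σ over m = +0.229281-0.000000i; ×(4π/7) → +0.411604-0.000000i. Real part: 0.411604

0.411604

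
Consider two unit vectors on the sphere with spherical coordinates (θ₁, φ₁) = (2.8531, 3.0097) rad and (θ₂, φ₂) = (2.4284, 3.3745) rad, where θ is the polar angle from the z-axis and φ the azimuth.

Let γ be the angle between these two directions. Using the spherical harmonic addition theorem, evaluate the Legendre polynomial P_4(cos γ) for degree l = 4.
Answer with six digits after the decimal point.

0.201431

Expand P_4 via completeness: Σ_{m} conj(Y_{4,m}) at Ω₁ times Y_{4,m} at Ω₂ —
  m=-4: 0.00251 - 0.00146j × 0.04837 - 0.06508j = 0.00003 - 0.00023j  (running Σ = 0.00003 - 0.00023j)
  m=-3: 0.02550 - 0.01065j × 0.20298 - 0.17052j = 0.00336 - 0.00651j  (running Σ = 0.00339 - 0.00674j)
  m=-2: 0.14204 - 0.03836j × 0.38428 - 0.19318j = 0.04717 - 0.04218j  (running Σ = 0.05056 - 0.04892j)
  m=-1: 0.43918 - 0.05826j × 0.22860 - 0.05423j = 0.09724 - 0.03713j  (running Σ = 0.14779 - 0.08606j)
  m=0: 0.52803 + 0.00000j × -0.28657 + 0.00000j = -0.15132 + 0.00000j  (running Σ = -0.00353 - 0.08606j)
  m=1: -0.43918 - 0.05826j × -0.22860 - 0.05423j = 0.09724 + 0.03713j  (running Σ = 0.09371 - 0.04892j)
  m=2: 0.14204 + 0.03836j × 0.38428 + 0.19318j = 0.04717 + 0.04218j  (running Σ = 0.14088 - 0.00674j)
  m=3: -0.02550 - 0.01065j × -0.20298 - 0.17052j = 0.00336 + 0.00651j  (running Σ = 0.14424 - 0.00023j)
  m=4: 0.00251 + 0.00146j × 0.04837 + 0.06508j = 0.00003 + 0.00023j  (running Σ = 0.14426 + 0.00000j)
Accumulated sum 0.14426 + 0.00000j; after 4π/(2l+1) scaling, 0.20143 + 0.00000j ⇒ P_4 = 0.201431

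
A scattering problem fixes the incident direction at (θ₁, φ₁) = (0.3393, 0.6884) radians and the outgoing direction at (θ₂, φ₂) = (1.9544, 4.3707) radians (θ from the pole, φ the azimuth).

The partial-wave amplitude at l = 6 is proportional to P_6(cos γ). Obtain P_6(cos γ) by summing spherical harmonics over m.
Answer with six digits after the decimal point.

Expand P_6 via completeness: Σ_{m} conj(Y_{6,m}) at Ω₁ times Y_{6,m} at Ω₂ —
  term(m=-6) = -0.000201+0.000021i   from Y*(Ω₁)=-0.000361-0.000549i, Y(Ω₂)=+0.141673-0.272569i
  term(m=-5) = -0.002507-0.001174i   from Y*(Ω₁)=-0.006156-0.001907i, Y(Ω₂)=+0.425420+0.058931i
  term(m=-4) = -0.003061-0.004552i   from Y*(Ω₁)=-0.035588+0.014545i, Y(Ω₂)=+0.028912+0.139723i
  term(m=-3) = +0.002235+0.043509i   from Y*(Ω₁)=-0.072874+0.135187i, Y(Ω₂)=+0.242472-0.147240i
  term(m=-2) = -0.046023+0.086413i   from Y*(Ω₁)=+0.077119+0.392527i, Y(Ω₂)=+0.189784+0.154534i
  term(m=-1) = +0.101185-0.060750i   from Y*(Ω₁)=+0.441059+0.362837i, Y(Ω₂)=+0.069243-0.194700i
  term(m=+0) = +0.028835+0.000000i   from Y*(Ω₁)=+0.108981-0.000000i, Y(Ω₂)=+0.264582+0.000000i
  term(m=+1) = +0.101185+0.060750i   from Y*(Ω₁)=-0.441059+0.362837i, Y(Ω₂)=-0.069243-0.194700i
  term(m=+2) = -0.046023-0.086413i   from Y*(Ω₁)=+0.077119-0.392527i, Y(Ω₂)=+0.189784-0.154534i
  term(m=+3) = +0.002235-0.043509i   from Y*(Ω₁)=+0.072874+0.135187i, Y(Ω₂)=-0.242472-0.147240i
  term(m=+4) = -0.003061+0.004552i   from Y*(Ω₁)=-0.035588-0.014545i, Y(Ω₂)=+0.028912-0.139723i
  term(m=+5) = -0.002507+0.001174i   from Y*(Ω₁)=+0.006156-0.001907i, Y(Ω₂)=-0.425420+0.058931i
  term(m=+6) = -0.000201-0.000021i   from Y*(Ω₁)=-0.000361+0.000549i, Y(Ω₂)=+0.141673+0.272569i
Σ over m = +0.132091+0.000000i; ×(4π/13) → +0.127685+0.000000i. Real part: 0.127685

0.127685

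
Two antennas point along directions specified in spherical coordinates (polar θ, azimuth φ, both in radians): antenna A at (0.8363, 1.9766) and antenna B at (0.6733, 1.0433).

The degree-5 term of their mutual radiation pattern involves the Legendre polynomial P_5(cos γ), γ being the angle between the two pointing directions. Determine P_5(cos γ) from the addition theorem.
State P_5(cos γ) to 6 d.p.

Addition theorem: P_5(cos γ) = (4π/11) Σ_m Y*_{lm}(Ω₁) Y_{lm}(Ω₂), m = −5…5:
  [-5]  conj(Y_{5,-5})(Ω₁) = -0.09373 - 0.04623j ; Y_{5,-5}(Ω₂) = 0.02114 + 0.03832j ; Δ = -0.00021 - 0.00457j
  [-4]  conj(Y_{5,-4})(Ω₁) = -0.01564 + 0.29804j ; Y_{5,-4}(Ω₂) = -0.08907 + 0.14887j ; Δ = -0.04298 - 0.02887j
  [-3]  conj(Y_{5,-3})(Ω₁) = 0.40371 - 0.14892j ; Y_{5,-3}(Ω₂) = -0.37747 - 0.00441j ; Δ = -0.15305 + 0.05443j
  [-2]  conj(Y_{5,-2})(Ω₁) = -0.14968 - 0.15774j ; Y_{5,-2}(Ω₂) = -0.21179 - 0.37353j ; Δ = -0.02722 + 0.08932j
  [-1]  conj(Y_{5,-1})(Ω₁) = 0.09867 - 0.22964j ; Y_{5,-1}(Ω₂) = 0.02892 - 0.04964j ; Δ = -0.00855 - 0.01154j
  [+0]  conj(Y_{5,0})(Ω₁) = -0.29249 + 0.00000j ; Y_{5,0}(Ω₂) = -0.38854 + 0.00000j ; Δ = 0.11364 + 0.00000j
  [+1]  conj(Y_{5,1})(Ω₁) = -0.09867 - 0.22964j ; Y_{5,1}(Ω₂) = -0.02892 - 0.04964j ; Δ = -0.00855 + 0.01154j
  [+2]  conj(Y_{5,2})(Ω₁) = -0.14968 + 0.15774j ; Y_{5,2}(Ω₂) = -0.21179 + 0.37353j ; Δ = -0.02722 - 0.08932j
  [+3]  conj(Y_{5,3})(Ω₁) = -0.40371 - 0.14892j ; Y_{5,3}(Ω₂) = 0.37747 - 0.00441j ; Δ = -0.15305 - 0.05443j
  [+4]  conj(Y_{5,4})(Ω₁) = -0.01564 - 0.29804j ; Y_{5,4}(Ω₂) = -0.08907 - 0.14887j ; Δ = -0.04298 + 0.02887j
  [+5]  conj(Y_{5,5})(Ω₁) = 0.09373 - 0.04623j ; Y_{5,5}(Ω₂) = -0.02114 + 0.03832j ; Δ = -0.00021 + 0.00457j
Σ over m = -0.35035 + 0.00000j; ×(4π/11) → -0.40024 + 0.00000j. Real part: -0.400236

-0.400236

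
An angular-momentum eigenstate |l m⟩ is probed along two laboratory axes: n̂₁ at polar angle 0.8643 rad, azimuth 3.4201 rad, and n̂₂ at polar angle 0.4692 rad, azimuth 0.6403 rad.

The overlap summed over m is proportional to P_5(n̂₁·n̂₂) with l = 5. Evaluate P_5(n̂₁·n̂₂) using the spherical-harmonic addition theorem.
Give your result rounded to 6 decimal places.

0.342283

Term-by-term m-sum for l=5 (normalisation 4π/11 = 1.142397):
  [-5]  conj(Y_{5,-5})(Ω₁) = (-0.020955, -0.116306) ; Y_{5,-5}(Ω₂) = (-0.008758, 0.000525) ; Δ = (0.000245, 0.001008)
  [-4]  conj(Y_{5,-4})(Ω₁) = (0.140672, 0.286251) ; Y_{5,-4}(Ω₂) = (-0.045764, -0.030009) ; Δ = (0.002152, -0.017321)
  [-3]  conj(Y_{5,-3})(Ω₁) = (-0.285217, -0.315345) ; Y_{5,-3}(Ω₂) = (-0.067574, -0.185059) ; Δ = (-0.039084, 0.074091)
  [-2]  conj(Y_{5,-2})(Ω₁) = (0.142795, 0.088932) ; Y_{5,-2}(Ω₂) = (0.122627, -0.410638) ; Δ = (0.054030, -0.047731)
  [-1]  conj(Y_{5,-1})(Ω₁) = (0.274138, 0.078387) ; Y_{5,-1}(Ω₂) = (0.366175, -0.272804) ; Δ = (0.121767, -0.046083)
  [+0]  conj(Y_{5,0})(Ω₁) = (-0.251375, -0.000000) ; Y_{5,0}(Ω₂) = (-0.085131, 0.000000) ; Δ = (0.021400, 0.000000)
  [+1]  conj(Y_{5,1})(Ω₁) = (-0.274138, 0.078387) ; Y_{5,1}(Ω₂) = (-0.366175, -0.272804) ; Δ = (0.121767, 0.046083)
  [+2]  conj(Y_{5,2})(Ω₁) = (0.142795, -0.088932) ; Y_{5,2}(Ω₂) = (0.122627, 0.410638) ; Δ = (0.054030, 0.047731)
  [+3]  conj(Y_{5,3})(Ω₁) = (0.285217, -0.315345) ; Y_{5,3}(Ω₂) = (0.067574, -0.185059) ; Δ = (-0.039084, -0.074091)
  [+4]  conj(Y_{5,4})(Ω₁) = (0.140672, -0.286251) ; Y_{5,4}(Ω₂) = (-0.045764, 0.030009) ; Δ = (0.002152, 0.017321)
  [+5]  conj(Y_{5,5})(Ω₁) = (0.020955, -0.116306) ; Y_{5,5}(Ω₂) = (0.008758, 0.000525) ; Δ = (0.000245, -0.001008)
Total Σ_m = (0.299618, -0.000000). Multiply by 1.142397: (0.342283, -0.000000). P_5(cos γ) = 0.342283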